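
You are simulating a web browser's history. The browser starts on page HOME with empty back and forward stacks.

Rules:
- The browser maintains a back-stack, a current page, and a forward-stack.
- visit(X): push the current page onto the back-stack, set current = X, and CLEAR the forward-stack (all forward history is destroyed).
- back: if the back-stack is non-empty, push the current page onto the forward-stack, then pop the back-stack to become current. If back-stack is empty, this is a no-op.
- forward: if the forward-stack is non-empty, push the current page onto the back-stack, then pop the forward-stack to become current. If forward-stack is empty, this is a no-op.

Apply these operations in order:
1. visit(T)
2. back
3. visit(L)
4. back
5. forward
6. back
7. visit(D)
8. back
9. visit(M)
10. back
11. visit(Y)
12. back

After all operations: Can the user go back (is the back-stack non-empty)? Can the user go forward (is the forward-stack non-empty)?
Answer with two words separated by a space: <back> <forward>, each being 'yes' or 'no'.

Answer: no yes

Derivation:
After 1 (visit(T)): cur=T back=1 fwd=0
After 2 (back): cur=HOME back=0 fwd=1
After 3 (visit(L)): cur=L back=1 fwd=0
After 4 (back): cur=HOME back=0 fwd=1
After 5 (forward): cur=L back=1 fwd=0
After 6 (back): cur=HOME back=0 fwd=1
After 7 (visit(D)): cur=D back=1 fwd=0
After 8 (back): cur=HOME back=0 fwd=1
After 9 (visit(M)): cur=M back=1 fwd=0
After 10 (back): cur=HOME back=0 fwd=1
After 11 (visit(Y)): cur=Y back=1 fwd=0
After 12 (back): cur=HOME back=0 fwd=1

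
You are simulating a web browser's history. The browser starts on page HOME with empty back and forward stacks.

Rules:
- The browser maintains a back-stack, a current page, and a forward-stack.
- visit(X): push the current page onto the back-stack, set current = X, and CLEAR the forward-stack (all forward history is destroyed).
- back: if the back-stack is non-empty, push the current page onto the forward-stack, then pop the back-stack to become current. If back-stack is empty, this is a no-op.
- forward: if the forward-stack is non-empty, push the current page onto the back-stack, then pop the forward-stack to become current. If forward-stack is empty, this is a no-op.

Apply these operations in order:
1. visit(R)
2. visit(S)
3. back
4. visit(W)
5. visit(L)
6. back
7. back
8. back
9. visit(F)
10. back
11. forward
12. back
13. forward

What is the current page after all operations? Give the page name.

Answer: F

Derivation:
After 1 (visit(R)): cur=R back=1 fwd=0
After 2 (visit(S)): cur=S back=2 fwd=0
After 3 (back): cur=R back=1 fwd=1
After 4 (visit(W)): cur=W back=2 fwd=0
After 5 (visit(L)): cur=L back=3 fwd=0
After 6 (back): cur=W back=2 fwd=1
After 7 (back): cur=R back=1 fwd=2
After 8 (back): cur=HOME back=0 fwd=3
After 9 (visit(F)): cur=F back=1 fwd=0
After 10 (back): cur=HOME back=0 fwd=1
After 11 (forward): cur=F back=1 fwd=0
After 12 (back): cur=HOME back=0 fwd=1
After 13 (forward): cur=F back=1 fwd=0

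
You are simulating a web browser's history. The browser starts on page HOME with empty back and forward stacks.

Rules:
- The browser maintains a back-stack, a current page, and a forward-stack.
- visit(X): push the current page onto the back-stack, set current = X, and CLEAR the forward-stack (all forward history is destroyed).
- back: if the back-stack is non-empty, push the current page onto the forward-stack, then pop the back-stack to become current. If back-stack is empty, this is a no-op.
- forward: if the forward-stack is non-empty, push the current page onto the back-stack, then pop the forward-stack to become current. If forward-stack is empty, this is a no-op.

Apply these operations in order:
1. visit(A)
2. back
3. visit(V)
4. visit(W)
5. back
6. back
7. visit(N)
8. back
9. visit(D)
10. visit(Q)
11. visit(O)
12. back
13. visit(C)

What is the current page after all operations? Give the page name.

After 1 (visit(A)): cur=A back=1 fwd=0
After 2 (back): cur=HOME back=0 fwd=1
After 3 (visit(V)): cur=V back=1 fwd=0
After 4 (visit(W)): cur=W back=2 fwd=0
After 5 (back): cur=V back=1 fwd=1
After 6 (back): cur=HOME back=0 fwd=2
After 7 (visit(N)): cur=N back=1 fwd=0
After 8 (back): cur=HOME back=0 fwd=1
After 9 (visit(D)): cur=D back=1 fwd=0
After 10 (visit(Q)): cur=Q back=2 fwd=0
After 11 (visit(O)): cur=O back=3 fwd=0
After 12 (back): cur=Q back=2 fwd=1
After 13 (visit(C)): cur=C back=3 fwd=0

Answer: C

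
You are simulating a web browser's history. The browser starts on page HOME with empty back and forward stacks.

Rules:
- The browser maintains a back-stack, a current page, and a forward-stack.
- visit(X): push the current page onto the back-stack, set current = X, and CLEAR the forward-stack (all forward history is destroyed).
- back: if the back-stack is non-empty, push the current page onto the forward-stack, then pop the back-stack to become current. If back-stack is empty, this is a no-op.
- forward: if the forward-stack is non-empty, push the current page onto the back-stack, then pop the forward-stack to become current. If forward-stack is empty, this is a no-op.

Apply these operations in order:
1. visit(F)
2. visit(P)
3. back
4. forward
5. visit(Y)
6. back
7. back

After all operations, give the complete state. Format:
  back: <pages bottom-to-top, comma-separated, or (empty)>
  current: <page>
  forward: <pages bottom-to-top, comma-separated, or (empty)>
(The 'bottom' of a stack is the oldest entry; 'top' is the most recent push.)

Answer: back: HOME
current: F
forward: Y,P

Derivation:
After 1 (visit(F)): cur=F back=1 fwd=0
After 2 (visit(P)): cur=P back=2 fwd=0
After 3 (back): cur=F back=1 fwd=1
After 4 (forward): cur=P back=2 fwd=0
After 5 (visit(Y)): cur=Y back=3 fwd=0
After 6 (back): cur=P back=2 fwd=1
After 7 (back): cur=F back=1 fwd=2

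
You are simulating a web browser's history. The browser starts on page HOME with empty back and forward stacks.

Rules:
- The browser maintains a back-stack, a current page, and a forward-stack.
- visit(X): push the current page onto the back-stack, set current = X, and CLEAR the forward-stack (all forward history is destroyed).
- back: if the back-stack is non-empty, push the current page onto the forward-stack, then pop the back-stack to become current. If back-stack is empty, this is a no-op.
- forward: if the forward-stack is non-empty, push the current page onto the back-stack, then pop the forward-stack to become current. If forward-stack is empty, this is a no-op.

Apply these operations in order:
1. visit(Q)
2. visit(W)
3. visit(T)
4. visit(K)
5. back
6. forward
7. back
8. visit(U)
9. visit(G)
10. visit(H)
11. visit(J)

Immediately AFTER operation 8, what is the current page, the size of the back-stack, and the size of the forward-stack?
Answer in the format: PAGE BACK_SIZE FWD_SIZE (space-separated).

After 1 (visit(Q)): cur=Q back=1 fwd=0
After 2 (visit(W)): cur=W back=2 fwd=0
After 3 (visit(T)): cur=T back=3 fwd=0
After 4 (visit(K)): cur=K back=4 fwd=0
After 5 (back): cur=T back=3 fwd=1
After 6 (forward): cur=K back=4 fwd=0
After 7 (back): cur=T back=3 fwd=1
After 8 (visit(U)): cur=U back=4 fwd=0

U 4 0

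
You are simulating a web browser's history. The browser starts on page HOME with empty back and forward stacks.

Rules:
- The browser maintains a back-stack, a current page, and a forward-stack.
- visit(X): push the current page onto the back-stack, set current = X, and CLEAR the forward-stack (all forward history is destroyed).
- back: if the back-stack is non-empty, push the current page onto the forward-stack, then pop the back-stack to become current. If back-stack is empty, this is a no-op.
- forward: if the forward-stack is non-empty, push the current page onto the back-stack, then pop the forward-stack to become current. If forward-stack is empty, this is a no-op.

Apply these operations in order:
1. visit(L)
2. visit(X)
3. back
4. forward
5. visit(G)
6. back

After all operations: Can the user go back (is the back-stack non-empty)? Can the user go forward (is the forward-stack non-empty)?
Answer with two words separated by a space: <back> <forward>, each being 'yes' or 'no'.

After 1 (visit(L)): cur=L back=1 fwd=0
After 2 (visit(X)): cur=X back=2 fwd=0
After 3 (back): cur=L back=1 fwd=1
After 4 (forward): cur=X back=2 fwd=0
After 5 (visit(G)): cur=G back=3 fwd=0
After 6 (back): cur=X back=2 fwd=1

Answer: yes yes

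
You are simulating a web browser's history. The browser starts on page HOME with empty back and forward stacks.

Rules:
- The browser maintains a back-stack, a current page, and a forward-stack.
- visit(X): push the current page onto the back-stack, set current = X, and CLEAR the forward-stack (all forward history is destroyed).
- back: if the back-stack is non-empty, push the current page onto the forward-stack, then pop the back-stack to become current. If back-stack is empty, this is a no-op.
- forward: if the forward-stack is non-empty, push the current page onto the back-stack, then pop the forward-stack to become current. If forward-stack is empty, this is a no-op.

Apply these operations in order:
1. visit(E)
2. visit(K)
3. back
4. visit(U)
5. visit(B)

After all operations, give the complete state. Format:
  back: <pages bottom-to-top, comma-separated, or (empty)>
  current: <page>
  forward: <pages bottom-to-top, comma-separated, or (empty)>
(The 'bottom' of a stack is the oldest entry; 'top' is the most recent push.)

After 1 (visit(E)): cur=E back=1 fwd=0
After 2 (visit(K)): cur=K back=2 fwd=0
After 3 (back): cur=E back=1 fwd=1
After 4 (visit(U)): cur=U back=2 fwd=0
After 5 (visit(B)): cur=B back=3 fwd=0

Answer: back: HOME,E,U
current: B
forward: (empty)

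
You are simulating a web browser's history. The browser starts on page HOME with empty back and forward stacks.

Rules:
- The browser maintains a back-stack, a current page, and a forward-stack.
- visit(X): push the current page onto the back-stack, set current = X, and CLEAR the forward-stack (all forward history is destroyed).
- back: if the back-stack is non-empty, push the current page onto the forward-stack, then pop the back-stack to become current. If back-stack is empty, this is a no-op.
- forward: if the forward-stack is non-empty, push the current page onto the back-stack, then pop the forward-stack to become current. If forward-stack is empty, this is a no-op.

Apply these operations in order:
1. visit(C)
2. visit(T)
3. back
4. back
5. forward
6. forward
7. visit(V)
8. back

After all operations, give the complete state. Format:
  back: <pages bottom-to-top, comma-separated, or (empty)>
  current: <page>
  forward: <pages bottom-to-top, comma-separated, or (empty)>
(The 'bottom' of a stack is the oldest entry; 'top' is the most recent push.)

After 1 (visit(C)): cur=C back=1 fwd=0
After 2 (visit(T)): cur=T back=2 fwd=0
After 3 (back): cur=C back=1 fwd=1
After 4 (back): cur=HOME back=0 fwd=2
After 5 (forward): cur=C back=1 fwd=1
After 6 (forward): cur=T back=2 fwd=0
After 7 (visit(V)): cur=V back=3 fwd=0
After 8 (back): cur=T back=2 fwd=1

Answer: back: HOME,C
current: T
forward: V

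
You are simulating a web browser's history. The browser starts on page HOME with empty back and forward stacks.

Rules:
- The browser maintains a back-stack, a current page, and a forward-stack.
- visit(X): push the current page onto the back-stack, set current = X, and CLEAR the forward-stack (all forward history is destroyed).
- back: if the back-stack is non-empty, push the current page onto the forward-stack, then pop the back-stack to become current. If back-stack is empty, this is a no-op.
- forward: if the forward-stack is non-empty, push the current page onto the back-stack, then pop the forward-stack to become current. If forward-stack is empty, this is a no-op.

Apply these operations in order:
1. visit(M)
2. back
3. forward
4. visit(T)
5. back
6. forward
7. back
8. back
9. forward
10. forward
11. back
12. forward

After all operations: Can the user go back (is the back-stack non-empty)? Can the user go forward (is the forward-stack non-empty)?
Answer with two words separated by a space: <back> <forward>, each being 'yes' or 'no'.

Answer: yes no

Derivation:
After 1 (visit(M)): cur=M back=1 fwd=0
After 2 (back): cur=HOME back=0 fwd=1
After 3 (forward): cur=M back=1 fwd=0
After 4 (visit(T)): cur=T back=2 fwd=0
After 5 (back): cur=M back=1 fwd=1
After 6 (forward): cur=T back=2 fwd=0
After 7 (back): cur=M back=1 fwd=1
After 8 (back): cur=HOME back=0 fwd=2
After 9 (forward): cur=M back=1 fwd=1
After 10 (forward): cur=T back=2 fwd=0
After 11 (back): cur=M back=1 fwd=1
After 12 (forward): cur=T back=2 fwd=0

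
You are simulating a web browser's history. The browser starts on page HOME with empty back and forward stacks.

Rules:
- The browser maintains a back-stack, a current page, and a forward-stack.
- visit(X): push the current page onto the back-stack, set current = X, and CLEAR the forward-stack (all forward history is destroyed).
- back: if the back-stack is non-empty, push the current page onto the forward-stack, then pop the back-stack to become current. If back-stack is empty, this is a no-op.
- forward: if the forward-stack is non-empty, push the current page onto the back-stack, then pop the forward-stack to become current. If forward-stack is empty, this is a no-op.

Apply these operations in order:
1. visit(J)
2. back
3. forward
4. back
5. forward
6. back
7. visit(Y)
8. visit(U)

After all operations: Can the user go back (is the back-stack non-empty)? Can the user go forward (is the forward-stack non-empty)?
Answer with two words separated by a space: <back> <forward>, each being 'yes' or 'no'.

After 1 (visit(J)): cur=J back=1 fwd=0
After 2 (back): cur=HOME back=0 fwd=1
After 3 (forward): cur=J back=1 fwd=0
After 4 (back): cur=HOME back=0 fwd=1
After 5 (forward): cur=J back=1 fwd=0
After 6 (back): cur=HOME back=0 fwd=1
After 7 (visit(Y)): cur=Y back=1 fwd=0
After 8 (visit(U)): cur=U back=2 fwd=0

Answer: yes no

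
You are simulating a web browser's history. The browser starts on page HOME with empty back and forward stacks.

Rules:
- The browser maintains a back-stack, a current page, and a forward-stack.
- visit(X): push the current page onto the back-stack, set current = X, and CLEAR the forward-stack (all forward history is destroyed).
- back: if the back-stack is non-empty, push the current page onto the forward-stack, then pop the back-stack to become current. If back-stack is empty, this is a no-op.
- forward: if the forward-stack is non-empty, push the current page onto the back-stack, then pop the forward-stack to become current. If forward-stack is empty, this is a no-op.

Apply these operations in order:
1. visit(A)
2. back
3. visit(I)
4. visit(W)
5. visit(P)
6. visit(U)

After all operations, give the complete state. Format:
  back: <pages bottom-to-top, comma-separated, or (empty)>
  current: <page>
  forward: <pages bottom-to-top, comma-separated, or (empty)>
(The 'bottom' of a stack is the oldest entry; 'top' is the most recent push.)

After 1 (visit(A)): cur=A back=1 fwd=0
After 2 (back): cur=HOME back=0 fwd=1
After 3 (visit(I)): cur=I back=1 fwd=0
After 4 (visit(W)): cur=W back=2 fwd=0
After 5 (visit(P)): cur=P back=3 fwd=0
After 6 (visit(U)): cur=U back=4 fwd=0

Answer: back: HOME,I,W,P
current: U
forward: (empty)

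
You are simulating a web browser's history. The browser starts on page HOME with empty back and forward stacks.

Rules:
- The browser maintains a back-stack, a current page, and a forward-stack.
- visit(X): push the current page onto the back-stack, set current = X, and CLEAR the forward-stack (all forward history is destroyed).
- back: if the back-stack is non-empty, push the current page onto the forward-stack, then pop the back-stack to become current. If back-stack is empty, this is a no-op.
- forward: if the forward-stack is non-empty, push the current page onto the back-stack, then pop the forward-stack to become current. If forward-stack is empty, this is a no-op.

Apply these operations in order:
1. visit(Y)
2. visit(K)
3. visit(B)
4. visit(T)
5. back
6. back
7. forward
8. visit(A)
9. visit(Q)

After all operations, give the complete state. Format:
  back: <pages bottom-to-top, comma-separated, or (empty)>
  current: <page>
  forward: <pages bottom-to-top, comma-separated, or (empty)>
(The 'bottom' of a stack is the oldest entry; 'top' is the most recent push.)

After 1 (visit(Y)): cur=Y back=1 fwd=0
After 2 (visit(K)): cur=K back=2 fwd=0
After 3 (visit(B)): cur=B back=3 fwd=0
After 4 (visit(T)): cur=T back=4 fwd=0
After 5 (back): cur=B back=3 fwd=1
After 6 (back): cur=K back=2 fwd=2
After 7 (forward): cur=B back=3 fwd=1
After 8 (visit(A)): cur=A back=4 fwd=0
After 9 (visit(Q)): cur=Q back=5 fwd=0

Answer: back: HOME,Y,K,B,A
current: Q
forward: (empty)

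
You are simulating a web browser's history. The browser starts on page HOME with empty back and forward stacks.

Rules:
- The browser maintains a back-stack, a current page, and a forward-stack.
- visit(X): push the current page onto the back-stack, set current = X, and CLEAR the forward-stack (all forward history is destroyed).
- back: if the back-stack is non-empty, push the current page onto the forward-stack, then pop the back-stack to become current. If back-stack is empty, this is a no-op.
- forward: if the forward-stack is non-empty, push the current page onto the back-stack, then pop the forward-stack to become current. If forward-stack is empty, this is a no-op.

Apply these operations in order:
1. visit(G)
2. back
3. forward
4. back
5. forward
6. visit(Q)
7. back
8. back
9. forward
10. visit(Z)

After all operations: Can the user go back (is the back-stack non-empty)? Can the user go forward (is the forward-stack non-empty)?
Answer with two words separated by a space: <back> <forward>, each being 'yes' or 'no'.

Answer: yes no

Derivation:
After 1 (visit(G)): cur=G back=1 fwd=0
After 2 (back): cur=HOME back=0 fwd=1
After 3 (forward): cur=G back=1 fwd=0
After 4 (back): cur=HOME back=0 fwd=1
After 5 (forward): cur=G back=1 fwd=0
After 6 (visit(Q)): cur=Q back=2 fwd=0
After 7 (back): cur=G back=1 fwd=1
After 8 (back): cur=HOME back=0 fwd=2
After 9 (forward): cur=G back=1 fwd=1
After 10 (visit(Z)): cur=Z back=2 fwd=0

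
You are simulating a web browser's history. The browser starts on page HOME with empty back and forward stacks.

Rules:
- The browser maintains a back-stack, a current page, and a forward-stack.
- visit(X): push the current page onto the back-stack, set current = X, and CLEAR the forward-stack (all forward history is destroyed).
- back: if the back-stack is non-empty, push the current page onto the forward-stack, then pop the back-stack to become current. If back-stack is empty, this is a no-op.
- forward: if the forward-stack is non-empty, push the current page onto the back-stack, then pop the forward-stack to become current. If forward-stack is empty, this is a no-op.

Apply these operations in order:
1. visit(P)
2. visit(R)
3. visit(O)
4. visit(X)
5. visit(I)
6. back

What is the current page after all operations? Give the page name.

Answer: X

Derivation:
After 1 (visit(P)): cur=P back=1 fwd=0
After 2 (visit(R)): cur=R back=2 fwd=0
After 3 (visit(O)): cur=O back=3 fwd=0
After 4 (visit(X)): cur=X back=4 fwd=0
After 5 (visit(I)): cur=I back=5 fwd=0
After 6 (back): cur=X back=4 fwd=1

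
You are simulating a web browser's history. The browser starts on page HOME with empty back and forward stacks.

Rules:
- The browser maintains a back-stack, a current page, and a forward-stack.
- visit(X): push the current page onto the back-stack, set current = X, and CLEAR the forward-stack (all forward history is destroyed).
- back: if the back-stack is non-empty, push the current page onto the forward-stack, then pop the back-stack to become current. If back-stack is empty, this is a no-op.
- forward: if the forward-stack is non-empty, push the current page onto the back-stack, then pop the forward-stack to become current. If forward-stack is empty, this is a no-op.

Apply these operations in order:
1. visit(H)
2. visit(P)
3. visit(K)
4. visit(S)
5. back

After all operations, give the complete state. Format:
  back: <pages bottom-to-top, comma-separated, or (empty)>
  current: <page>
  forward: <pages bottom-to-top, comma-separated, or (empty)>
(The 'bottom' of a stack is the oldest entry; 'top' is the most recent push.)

After 1 (visit(H)): cur=H back=1 fwd=0
After 2 (visit(P)): cur=P back=2 fwd=0
After 3 (visit(K)): cur=K back=3 fwd=0
After 4 (visit(S)): cur=S back=4 fwd=0
After 5 (back): cur=K back=3 fwd=1

Answer: back: HOME,H,P
current: K
forward: S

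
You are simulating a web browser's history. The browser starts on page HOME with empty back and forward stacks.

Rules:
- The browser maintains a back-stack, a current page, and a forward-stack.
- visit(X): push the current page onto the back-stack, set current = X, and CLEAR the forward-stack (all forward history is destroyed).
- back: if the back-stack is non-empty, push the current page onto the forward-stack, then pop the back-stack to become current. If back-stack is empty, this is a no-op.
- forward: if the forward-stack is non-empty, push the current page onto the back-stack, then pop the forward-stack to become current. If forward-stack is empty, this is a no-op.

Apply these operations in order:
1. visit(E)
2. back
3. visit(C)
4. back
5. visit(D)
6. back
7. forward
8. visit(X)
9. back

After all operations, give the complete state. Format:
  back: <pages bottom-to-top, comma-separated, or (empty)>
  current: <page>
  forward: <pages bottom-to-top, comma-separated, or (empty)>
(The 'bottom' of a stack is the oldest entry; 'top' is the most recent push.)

Answer: back: HOME
current: D
forward: X

Derivation:
After 1 (visit(E)): cur=E back=1 fwd=0
After 2 (back): cur=HOME back=0 fwd=1
After 3 (visit(C)): cur=C back=1 fwd=0
After 4 (back): cur=HOME back=0 fwd=1
After 5 (visit(D)): cur=D back=1 fwd=0
After 6 (back): cur=HOME back=0 fwd=1
After 7 (forward): cur=D back=1 fwd=0
After 8 (visit(X)): cur=X back=2 fwd=0
After 9 (back): cur=D back=1 fwd=1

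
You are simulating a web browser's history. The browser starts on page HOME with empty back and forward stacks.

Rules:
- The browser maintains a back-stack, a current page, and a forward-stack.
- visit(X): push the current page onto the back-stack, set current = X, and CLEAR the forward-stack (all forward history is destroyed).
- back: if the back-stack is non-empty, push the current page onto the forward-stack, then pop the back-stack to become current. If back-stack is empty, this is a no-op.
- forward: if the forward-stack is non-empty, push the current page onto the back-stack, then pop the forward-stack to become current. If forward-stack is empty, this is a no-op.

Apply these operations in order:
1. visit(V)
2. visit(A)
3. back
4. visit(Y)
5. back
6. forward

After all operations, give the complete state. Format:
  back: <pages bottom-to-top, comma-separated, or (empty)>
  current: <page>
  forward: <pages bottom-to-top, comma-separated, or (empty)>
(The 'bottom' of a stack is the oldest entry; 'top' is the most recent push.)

Answer: back: HOME,V
current: Y
forward: (empty)

Derivation:
After 1 (visit(V)): cur=V back=1 fwd=0
After 2 (visit(A)): cur=A back=2 fwd=0
After 3 (back): cur=V back=1 fwd=1
After 4 (visit(Y)): cur=Y back=2 fwd=0
After 5 (back): cur=V back=1 fwd=1
After 6 (forward): cur=Y back=2 fwd=0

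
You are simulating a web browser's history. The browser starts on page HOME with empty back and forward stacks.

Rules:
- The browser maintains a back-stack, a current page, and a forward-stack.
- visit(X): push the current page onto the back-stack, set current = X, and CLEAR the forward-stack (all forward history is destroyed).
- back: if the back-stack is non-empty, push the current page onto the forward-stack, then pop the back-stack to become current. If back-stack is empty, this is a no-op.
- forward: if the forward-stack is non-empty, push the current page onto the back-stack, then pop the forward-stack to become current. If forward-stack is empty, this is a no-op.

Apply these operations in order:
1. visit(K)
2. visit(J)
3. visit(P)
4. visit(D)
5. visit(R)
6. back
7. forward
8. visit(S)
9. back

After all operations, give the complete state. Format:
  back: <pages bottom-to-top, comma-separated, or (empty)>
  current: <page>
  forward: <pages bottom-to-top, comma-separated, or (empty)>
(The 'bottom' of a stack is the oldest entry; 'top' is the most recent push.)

After 1 (visit(K)): cur=K back=1 fwd=0
After 2 (visit(J)): cur=J back=2 fwd=0
After 3 (visit(P)): cur=P back=3 fwd=0
After 4 (visit(D)): cur=D back=4 fwd=0
After 5 (visit(R)): cur=R back=5 fwd=0
After 6 (back): cur=D back=4 fwd=1
After 7 (forward): cur=R back=5 fwd=0
After 8 (visit(S)): cur=S back=6 fwd=0
After 9 (back): cur=R back=5 fwd=1

Answer: back: HOME,K,J,P,D
current: R
forward: S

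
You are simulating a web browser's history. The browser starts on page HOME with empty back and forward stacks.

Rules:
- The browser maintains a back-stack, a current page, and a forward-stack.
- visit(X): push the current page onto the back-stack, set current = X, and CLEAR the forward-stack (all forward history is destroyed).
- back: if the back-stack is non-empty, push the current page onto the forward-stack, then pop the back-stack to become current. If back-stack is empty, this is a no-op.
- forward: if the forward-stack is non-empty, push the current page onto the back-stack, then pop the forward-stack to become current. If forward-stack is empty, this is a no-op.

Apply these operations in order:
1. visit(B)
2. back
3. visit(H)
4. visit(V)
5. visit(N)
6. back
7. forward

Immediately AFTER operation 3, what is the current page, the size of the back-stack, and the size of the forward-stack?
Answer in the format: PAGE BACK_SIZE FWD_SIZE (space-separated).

After 1 (visit(B)): cur=B back=1 fwd=0
After 2 (back): cur=HOME back=0 fwd=1
After 3 (visit(H)): cur=H back=1 fwd=0

H 1 0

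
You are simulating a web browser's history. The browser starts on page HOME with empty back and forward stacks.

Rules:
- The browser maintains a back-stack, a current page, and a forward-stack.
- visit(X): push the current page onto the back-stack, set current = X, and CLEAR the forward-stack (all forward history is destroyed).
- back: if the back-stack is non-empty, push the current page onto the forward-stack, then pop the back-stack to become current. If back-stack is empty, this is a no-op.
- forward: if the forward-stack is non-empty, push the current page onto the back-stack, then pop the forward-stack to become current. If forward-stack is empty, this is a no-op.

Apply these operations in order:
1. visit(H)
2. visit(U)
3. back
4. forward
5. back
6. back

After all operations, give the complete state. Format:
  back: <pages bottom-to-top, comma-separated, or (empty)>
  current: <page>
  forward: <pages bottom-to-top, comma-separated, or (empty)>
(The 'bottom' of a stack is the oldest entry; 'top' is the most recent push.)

Answer: back: (empty)
current: HOME
forward: U,H

Derivation:
After 1 (visit(H)): cur=H back=1 fwd=0
After 2 (visit(U)): cur=U back=2 fwd=0
After 3 (back): cur=H back=1 fwd=1
After 4 (forward): cur=U back=2 fwd=0
After 5 (back): cur=H back=1 fwd=1
After 6 (back): cur=HOME back=0 fwd=2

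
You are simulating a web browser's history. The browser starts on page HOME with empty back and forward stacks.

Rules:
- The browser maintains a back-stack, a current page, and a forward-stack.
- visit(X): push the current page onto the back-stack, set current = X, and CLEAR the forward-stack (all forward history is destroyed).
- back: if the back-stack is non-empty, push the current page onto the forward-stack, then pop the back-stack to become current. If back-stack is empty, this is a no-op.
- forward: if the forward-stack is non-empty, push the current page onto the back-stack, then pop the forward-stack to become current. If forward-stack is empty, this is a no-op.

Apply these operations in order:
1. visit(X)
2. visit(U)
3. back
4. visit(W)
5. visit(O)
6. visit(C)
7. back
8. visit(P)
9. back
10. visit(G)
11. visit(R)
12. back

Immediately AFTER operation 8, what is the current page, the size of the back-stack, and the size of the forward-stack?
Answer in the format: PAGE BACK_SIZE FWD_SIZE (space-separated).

After 1 (visit(X)): cur=X back=1 fwd=0
After 2 (visit(U)): cur=U back=2 fwd=0
After 3 (back): cur=X back=1 fwd=1
After 4 (visit(W)): cur=W back=2 fwd=0
After 5 (visit(O)): cur=O back=3 fwd=0
After 6 (visit(C)): cur=C back=4 fwd=0
After 7 (back): cur=O back=3 fwd=1
After 8 (visit(P)): cur=P back=4 fwd=0

P 4 0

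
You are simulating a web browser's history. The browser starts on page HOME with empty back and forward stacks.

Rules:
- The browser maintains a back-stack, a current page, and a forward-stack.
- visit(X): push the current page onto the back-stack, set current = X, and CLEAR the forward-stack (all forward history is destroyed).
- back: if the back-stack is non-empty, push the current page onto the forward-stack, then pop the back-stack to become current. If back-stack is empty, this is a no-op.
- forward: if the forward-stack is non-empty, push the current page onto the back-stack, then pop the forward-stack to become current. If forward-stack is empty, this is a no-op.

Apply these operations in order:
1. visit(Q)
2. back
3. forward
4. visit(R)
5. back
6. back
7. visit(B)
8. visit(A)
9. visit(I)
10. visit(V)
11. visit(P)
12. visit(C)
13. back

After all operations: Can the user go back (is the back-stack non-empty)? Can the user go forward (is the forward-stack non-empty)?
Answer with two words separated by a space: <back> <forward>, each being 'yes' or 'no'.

Answer: yes yes

Derivation:
After 1 (visit(Q)): cur=Q back=1 fwd=0
After 2 (back): cur=HOME back=0 fwd=1
After 3 (forward): cur=Q back=1 fwd=0
After 4 (visit(R)): cur=R back=2 fwd=0
After 5 (back): cur=Q back=1 fwd=1
After 6 (back): cur=HOME back=0 fwd=2
After 7 (visit(B)): cur=B back=1 fwd=0
After 8 (visit(A)): cur=A back=2 fwd=0
After 9 (visit(I)): cur=I back=3 fwd=0
After 10 (visit(V)): cur=V back=4 fwd=0
After 11 (visit(P)): cur=P back=5 fwd=0
After 12 (visit(C)): cur=C back=6 fwd=0
After 13 (back): cur=P back=5 fwd=1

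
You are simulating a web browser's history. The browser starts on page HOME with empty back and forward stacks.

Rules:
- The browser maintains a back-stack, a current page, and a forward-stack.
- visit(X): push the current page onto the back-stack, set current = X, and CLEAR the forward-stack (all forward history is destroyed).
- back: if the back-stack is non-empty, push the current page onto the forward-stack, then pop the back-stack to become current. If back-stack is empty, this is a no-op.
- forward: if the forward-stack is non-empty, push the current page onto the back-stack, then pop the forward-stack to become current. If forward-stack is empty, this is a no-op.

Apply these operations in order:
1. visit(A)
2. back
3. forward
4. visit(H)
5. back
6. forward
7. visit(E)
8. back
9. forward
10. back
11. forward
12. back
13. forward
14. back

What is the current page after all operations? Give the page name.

After 1 (visit(A)): cur=A back=1 fwd=0
After 2 (back): cur=HOME back=0 fwd=1
After 3 (forward): cur=A back=1 fwd=0
After 4 (visit(H)): cur=H back=2 fwd=0
After 5 (back): cur=A back=1 fwd=1
After 6 (forward): cur=H back=2 fwd=0
After 7 (visit(E)): cur=E back=3 fwd=0
After 8 (back): cur=H back=2 fwd=1
After 9 (forward): cur=E back=3 fwd=0
After 10 (back): cur=H back=2 fwd=1
After 11 (forward): cur=E back=3 fwd=0
After 12 (back): cur=H back=2 fwd=1
After 13 (forward): cur=E back=3 fwd=0
After 14 (back): cur=H back=2 fwd=1

Answer: H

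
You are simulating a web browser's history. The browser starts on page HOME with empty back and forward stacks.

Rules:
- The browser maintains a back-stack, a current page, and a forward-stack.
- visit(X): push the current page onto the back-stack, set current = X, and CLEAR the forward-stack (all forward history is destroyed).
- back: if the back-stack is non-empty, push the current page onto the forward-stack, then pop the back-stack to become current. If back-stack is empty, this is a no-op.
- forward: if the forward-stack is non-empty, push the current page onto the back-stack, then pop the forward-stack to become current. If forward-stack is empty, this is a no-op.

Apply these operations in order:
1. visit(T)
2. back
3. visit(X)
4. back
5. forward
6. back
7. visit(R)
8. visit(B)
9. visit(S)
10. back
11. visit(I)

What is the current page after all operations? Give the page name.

After 1 (visit(T)): cur=T back=1 fwd=0
After 2 (back): cur=HOME back=0 fwd=1
After 3 (visit(X)): cur=X back=1 fwd=0
After 4 (back): cur=HOME back=0 fwd=1
After 5 (forward): cur=X back=1 fwd=0
After 6 (back): cur=HOME back=0 fwd=1
After 7 (visit(R)): cur=R back=1 fwd=0
After 8 (visit(B)): cur=B back=2 fwd=0
After 9 (visit(S)): cur=S back=3 fwd=0
After 10 (back): cur=B back=2 fwd=1
After 11 (visit(I)): cur=I back=3 fwd=0

Answer: I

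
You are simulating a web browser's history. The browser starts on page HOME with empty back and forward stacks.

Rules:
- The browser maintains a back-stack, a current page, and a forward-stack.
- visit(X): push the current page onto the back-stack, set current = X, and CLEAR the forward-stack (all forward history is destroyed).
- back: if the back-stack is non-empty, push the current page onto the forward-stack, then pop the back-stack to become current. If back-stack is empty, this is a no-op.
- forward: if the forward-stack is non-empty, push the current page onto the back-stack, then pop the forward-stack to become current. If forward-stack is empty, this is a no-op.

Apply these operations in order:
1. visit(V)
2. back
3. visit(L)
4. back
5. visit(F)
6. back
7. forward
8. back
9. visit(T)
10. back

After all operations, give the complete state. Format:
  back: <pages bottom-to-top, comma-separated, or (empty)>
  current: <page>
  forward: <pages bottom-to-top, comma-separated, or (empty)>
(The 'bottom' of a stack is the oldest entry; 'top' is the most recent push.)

After 1 (visit(V)): cur=V back=1 fwd=0
After 2 (back): cur=HOME back=0 fwd=1
After 3 (visit(L)): cur=L back=1 fwd=0
After 4 (back): cur=HOME back=0 fwd=1
After 5 (visit(F)): cur=F back=1 fwd=0
After 6 (back): cur=HOME back=0 fwd=1
After 7 (forward): cur=F back=1 fwd=0
After 8 (back): cur=HOME back=0 fwd=1
After 9 (visit(T)): cur=T back=1 fwd=0
After 10 (back): cur=HOME back=0 fwd=1

Answer: back: (empty)
current: HOME
forward: T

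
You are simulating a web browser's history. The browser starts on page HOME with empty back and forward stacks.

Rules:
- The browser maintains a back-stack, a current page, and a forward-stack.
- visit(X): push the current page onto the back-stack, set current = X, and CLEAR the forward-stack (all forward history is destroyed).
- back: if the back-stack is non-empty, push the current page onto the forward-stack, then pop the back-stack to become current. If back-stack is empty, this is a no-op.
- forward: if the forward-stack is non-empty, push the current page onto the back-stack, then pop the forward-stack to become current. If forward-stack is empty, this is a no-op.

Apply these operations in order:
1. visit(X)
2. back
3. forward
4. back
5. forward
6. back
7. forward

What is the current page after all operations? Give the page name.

Answer: X

Derivation:
After 1 (visit(X)): cur=X back=1 fwd=0
After 2 (back): cur=HOME back=0 fwd=1
After 3 (forward): cur=X back=1 fwd=0
After 4 (back): cur=HOME back=0 fwd=1
After 5 (forward): cur=X back=1 fwd=0
After 6 (back): cur=HOME back=0 fwd=1
After 7 (forward): cur=X back=1 fwd=0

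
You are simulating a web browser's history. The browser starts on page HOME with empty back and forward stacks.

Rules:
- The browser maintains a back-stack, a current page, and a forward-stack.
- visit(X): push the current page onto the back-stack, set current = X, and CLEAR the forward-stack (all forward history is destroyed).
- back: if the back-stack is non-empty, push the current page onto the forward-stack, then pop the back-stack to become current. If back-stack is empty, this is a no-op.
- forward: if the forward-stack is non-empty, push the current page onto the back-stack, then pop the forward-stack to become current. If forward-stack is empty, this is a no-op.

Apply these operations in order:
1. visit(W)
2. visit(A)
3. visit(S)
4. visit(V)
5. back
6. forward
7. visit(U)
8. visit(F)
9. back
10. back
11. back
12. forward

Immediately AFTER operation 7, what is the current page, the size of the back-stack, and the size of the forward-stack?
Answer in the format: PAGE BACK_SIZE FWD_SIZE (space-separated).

After 1 (visit(W)): cur=W back=1 fwd=0
After 2 (visit(A)): cur=A back=2 fwd=0
After 3 (visit(S)): cur=S back=3 fwd=0
After 4 (visit(V)): cur=V back=4 fwd=0
After 5 (back): cur=S back=3 fwd=1
After 6 (forward): cur=V back=4 fwd=0
After 7 (visit(U)): cur=U back=5 fwd=0

U 5 0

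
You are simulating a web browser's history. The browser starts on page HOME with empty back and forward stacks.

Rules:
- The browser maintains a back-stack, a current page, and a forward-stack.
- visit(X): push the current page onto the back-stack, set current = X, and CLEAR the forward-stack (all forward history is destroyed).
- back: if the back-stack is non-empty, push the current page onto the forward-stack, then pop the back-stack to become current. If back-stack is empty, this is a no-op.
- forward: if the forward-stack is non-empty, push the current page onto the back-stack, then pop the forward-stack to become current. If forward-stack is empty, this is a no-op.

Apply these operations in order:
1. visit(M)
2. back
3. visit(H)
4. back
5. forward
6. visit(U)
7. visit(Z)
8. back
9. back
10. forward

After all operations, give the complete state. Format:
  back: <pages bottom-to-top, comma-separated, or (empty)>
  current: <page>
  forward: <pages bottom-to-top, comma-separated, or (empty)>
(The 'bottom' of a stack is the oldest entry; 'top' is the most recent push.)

Answer: back: HOME,H
current: U
forward: Z

Derivation:
After 1 (visit(M)): cur=M back=1 fwd=0
After 2 (back): cur=HOME back=0 fwd=1
After 3 (visit(H)): cur=H back=1 fwd=0
After 4 (back): cur=HOME back=0 fwd=1
After 5 (forward): cur=H back=1 fwd=0
After 6 (visit(U)): cur=U back=2 fwd=0
After 7 (visit(Z)): cur=Z back=3 fwd=0
After 8 (back): cur=U back=2 fwd=1
After 9 (back): cur=H back=1 fwd=2
After 10 (forward): cur=U back=2 fwd=1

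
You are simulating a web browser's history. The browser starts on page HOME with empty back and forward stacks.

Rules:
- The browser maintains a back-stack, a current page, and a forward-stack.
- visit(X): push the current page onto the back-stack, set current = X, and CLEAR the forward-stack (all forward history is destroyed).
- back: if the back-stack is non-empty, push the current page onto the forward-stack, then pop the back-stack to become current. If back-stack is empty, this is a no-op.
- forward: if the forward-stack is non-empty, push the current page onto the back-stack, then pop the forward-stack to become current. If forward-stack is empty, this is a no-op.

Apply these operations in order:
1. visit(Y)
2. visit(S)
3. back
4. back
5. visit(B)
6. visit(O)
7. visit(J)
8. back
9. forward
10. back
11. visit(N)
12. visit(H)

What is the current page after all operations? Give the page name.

After 1 (visit(Y)): cur=Y back=1 fwd=0
After 2 (visit(S)): cur=S back=2 fwd=0
After 3 (back): cur=Y back=1 fwd=1
After 4 (back): cur=HOME back=0 fwd=2
After 5 (visit(B)): cur=B back=1 fwd=0
After 6 (visit(O)): cur=O back=2 fwd=0
After 7 (visit(J)): cur=J back=3 fwd=0
After 8 (back): cur=O back=2 fwd=1
After 9 (forward): cur=J back=3 fwd=0
After 10 (back): cur=O back=2 fwd=1
After 11 (visit(N)): cur=N back=3 fwd=0
After 12 (visit(H)): cur=H back=4 fwd=0

Answer: H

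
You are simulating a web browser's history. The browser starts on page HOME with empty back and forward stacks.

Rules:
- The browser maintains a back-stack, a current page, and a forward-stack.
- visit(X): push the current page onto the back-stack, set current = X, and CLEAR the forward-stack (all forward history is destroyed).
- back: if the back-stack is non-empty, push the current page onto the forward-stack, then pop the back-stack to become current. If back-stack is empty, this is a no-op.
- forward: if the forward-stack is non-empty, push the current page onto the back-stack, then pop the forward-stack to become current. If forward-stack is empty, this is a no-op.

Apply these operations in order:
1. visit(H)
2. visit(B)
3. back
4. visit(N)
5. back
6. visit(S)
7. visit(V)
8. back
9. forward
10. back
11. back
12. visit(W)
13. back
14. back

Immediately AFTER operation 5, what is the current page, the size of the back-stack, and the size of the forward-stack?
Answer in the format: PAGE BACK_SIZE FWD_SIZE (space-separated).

After 1 (visit(H)): cur=H back=1 fwd=0
After 2 (visit(B)): cur=B back=2 fwd=0
After 3 (back): cur=H back=1 fwd=1
After 4 (visit(N)): cur=N back=2 fwd=0
After 5 (back): cur=H back=1 fwd=1

H 1 1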